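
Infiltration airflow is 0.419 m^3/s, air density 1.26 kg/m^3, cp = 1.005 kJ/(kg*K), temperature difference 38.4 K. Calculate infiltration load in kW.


Q = V_dot * rho * cp * dT
Q = 0.419 * 1.26 * 1.005 * 38.4
Q = 20.374 kW

20.374


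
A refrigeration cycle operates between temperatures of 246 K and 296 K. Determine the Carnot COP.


dT = 296 - 246 = 50 K
COP_carnot = T_cold / dT = 246 / 50
COP_carnot = 4.92

4.92


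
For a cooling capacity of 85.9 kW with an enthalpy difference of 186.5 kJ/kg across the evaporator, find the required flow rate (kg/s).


m_dot = Q / dh
m_dot = 85.9 / 186.5
m_dot = 0.4606 kg/s

0.4606


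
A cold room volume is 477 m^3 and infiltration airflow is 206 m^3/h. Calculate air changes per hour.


ACH = flow / volume
ACH = 206 / 477
ACH = 0.432

0.432


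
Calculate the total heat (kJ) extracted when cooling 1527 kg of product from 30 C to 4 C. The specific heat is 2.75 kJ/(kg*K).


dT = 30 - (4) = 26 K
Q = m * cp * dT = 1527 * 2.75 * 26
Q = 109181 kJ

109181


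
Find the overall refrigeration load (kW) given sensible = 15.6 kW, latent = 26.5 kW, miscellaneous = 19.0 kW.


Q_total = Q_s + Q_l + Q_misc
Q_total = 15.6 + 26.5 + 19.0
Q_total = 61.1 kW

61.1


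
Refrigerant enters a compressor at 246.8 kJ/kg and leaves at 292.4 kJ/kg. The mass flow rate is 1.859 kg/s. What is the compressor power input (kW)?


dh = 292.4 - 246.8 = 45.6 kJ/kg
W = m_dot * dh = 1.859 * 45.6 = 84.77 kW

84.77


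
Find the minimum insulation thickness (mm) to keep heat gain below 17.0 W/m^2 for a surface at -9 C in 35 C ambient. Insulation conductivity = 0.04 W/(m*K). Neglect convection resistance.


dT = 35 - (-9) = 44 K
thickness = k * dT / q_max * 1000
thickness = 0.04 * 44 / 17.0 * 1000
thickness = 103.5 mm

103.5


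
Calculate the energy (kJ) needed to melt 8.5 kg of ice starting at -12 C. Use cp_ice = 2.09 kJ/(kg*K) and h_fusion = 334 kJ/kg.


Sensible heat = cp * dT = 2.09 * 12 = 25.08 kJ/kg
Total per kg = 25.08 + 334 = 359.08 kJ/kg
Q = m * total = 8.5 * 359.08
Q = 3052.2 kJ

3052.2


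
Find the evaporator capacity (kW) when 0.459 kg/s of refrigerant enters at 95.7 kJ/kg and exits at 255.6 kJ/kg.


dh = 255.6 - 95.7 = 159.9 kJ/kg
Q_evap = m_dot * dh = 0.459 * 159.9
Q_evap = 73.39 kW

73.39


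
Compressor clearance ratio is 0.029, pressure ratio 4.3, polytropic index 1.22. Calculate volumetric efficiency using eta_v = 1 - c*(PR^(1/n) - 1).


PR^(1/n) = 4.3^(1/1.22) = 3.3054945
eta_v = 1 - 0.029 * (3.3054945 - 1)
eta_v = 0.9331

0.9331


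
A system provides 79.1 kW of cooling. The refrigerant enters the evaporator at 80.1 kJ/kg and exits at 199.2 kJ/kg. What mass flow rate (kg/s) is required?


dh = 199.2 - 80.1 = 119.1 kJ/kg
m_dot = Q / dh = 79.1 / 119.1 = 0.6641 kg/s

0.6641


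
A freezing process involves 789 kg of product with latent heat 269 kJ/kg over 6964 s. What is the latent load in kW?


Q_lat = m * h_fg / t
Q_lat = 789 * 269 / 6964
Q_lat = 30.48 kW

30.48


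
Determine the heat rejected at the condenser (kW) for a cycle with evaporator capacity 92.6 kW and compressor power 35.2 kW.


Q_cond = Q_evap + W
Q_cond = 92.6 + 35.2
Q_cond = 127.8 kW

127.8


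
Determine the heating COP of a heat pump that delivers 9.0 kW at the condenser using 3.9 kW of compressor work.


COP_hp = Q_cond / W
COP_hp = 9.0 / 3.9
COP_hp = 2.308

2.308


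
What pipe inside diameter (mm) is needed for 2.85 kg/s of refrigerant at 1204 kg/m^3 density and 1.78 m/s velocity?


A = m_dot / (rho * v) = 2.85 / (1204 * 1.78) = 0.001329836873 m^2
d = sqrt(4*A/pi) * 1000
d = 41.1 mm

41.1


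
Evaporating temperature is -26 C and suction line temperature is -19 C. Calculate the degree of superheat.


Superheat = T_suction - T_evap
Superheat = -19 - (-26)
Superheat = 7 K

7


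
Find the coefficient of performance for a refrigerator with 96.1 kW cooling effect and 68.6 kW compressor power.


COP = Q_evap / W
COP = 96.1 / 68.6
COP = 1.401

1.401


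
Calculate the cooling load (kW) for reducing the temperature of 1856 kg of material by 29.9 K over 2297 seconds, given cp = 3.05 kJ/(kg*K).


Q = m * cp * dT / t
Q = 1856 * 3.05 * 29.9 / 2297
Q = 73.687 kW

73.687


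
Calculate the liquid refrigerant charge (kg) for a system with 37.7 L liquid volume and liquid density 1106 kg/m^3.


Charge = V * rho / 1000
Charge = 37.7 * 1106 / 1000
Charge = 41.7 kg

41.7


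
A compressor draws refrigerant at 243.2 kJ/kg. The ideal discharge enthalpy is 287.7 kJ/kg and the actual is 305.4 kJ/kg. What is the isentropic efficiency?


dh_ideal = 287.7 - 243.2 = 44.5 kJ/kg
dh_actual = 305.4 - 243.2 = 62.2 kJ/kg
eta_s = dh_ideal / dh_actual = 44.5 / 62.2
eta_s = 0.7154

0.7154


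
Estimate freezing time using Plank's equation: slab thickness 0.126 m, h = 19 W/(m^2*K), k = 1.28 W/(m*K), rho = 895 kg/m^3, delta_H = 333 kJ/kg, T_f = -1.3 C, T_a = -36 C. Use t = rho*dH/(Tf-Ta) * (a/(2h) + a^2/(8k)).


dT = -1.3 - (-36) = 34.7 K
term1 = a/(2h) = 0.126/(2*19) = 0.003315789474
term2 = a^2/(8k) = 0.126^2/(8*1.28) = 0.001550390625
t = rho*dH*1000/dT * (term1 + term2)
t = 895*333*1000/34.7 * (0.003315789474 + 0.001550390625)
t = 41795 s

41795


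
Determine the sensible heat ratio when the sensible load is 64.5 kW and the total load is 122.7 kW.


SHR = Q_sensible / Q_total
SHR = 64.5 / 122.7
SHR = 0.526

0.526


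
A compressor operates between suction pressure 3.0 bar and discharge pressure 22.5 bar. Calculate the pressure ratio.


PR = P_high / P_low
PR = 22.5 / 3.0
PR = 7.5

7.5


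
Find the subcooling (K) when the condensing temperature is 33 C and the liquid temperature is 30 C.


Subcooling = T_cond - T_liquid
Subcooling = 33 - 30
Subcooling = 3 K

3


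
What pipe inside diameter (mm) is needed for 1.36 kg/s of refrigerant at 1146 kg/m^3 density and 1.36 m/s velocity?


A = m_dot / (rho * v) = 1.36 / (1146 * 1.36) = 0.000872600349 m^2
d = sqrt(4*A/pi) * 1000
d = 33.3 mm

33.3


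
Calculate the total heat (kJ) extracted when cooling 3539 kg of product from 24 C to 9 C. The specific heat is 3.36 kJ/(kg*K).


dT = 24 - (9) = 15 K
Q = m * cp * dT = 3539 * 3.36 * 15
Q = 178366 kJ

178366


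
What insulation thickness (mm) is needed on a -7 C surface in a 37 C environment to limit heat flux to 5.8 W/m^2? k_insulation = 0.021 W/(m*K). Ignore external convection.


dT = 37 - (-7) = 44 K
thickness = k * dT / q_max * 1000
thickness = 0.021 * 44 / 5.8 * 1000
thickness = 159.3 mm

159.3


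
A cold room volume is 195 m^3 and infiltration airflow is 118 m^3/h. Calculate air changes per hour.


ACH = flow / volume
ACH = 118 / 195
ACH = 0.605

0.605


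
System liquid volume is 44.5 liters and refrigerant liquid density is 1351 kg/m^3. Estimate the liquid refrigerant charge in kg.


Charge = V * rho / 1000
Charge = 44.5 * 1351 / 1000
Charge = 60.12 kg

60.12


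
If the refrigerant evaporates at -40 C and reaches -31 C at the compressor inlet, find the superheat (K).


Superheat = T_suction - T_evap
Superheat = -31 - (-40)
Superheat = 9 K

9


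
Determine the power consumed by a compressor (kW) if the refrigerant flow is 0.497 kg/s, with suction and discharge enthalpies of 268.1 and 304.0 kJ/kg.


dh = 304.0 - 268.1 = 35.9 kJ/kg
W = m_dot * dh = 0.497 * 35.9 = 17.84 kW

17.84


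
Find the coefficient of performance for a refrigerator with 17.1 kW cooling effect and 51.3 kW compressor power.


COP = Q_evap / W
COP = 17.1 / 51.3
COP = 0.333

0.333


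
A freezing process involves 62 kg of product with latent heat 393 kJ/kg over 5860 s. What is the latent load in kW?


Q_lat = m * h_fg / t
Q_lat = 62 * 393 / 5860
Q_lat = 4.16 kW

4.16


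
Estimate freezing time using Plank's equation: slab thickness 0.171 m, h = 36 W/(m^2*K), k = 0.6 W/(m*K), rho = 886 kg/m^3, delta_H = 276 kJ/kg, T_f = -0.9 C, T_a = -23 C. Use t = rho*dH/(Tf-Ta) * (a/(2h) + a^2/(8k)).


dT = -0.9 - (-23) = 22.1 K
term1 = a/(2h) = 0.171/(2*36) = 0.002375
term2 = a^2/(8k) = 0.171^2/(8*0.6) = 0.006091875
t = rho*dH*1000/dT * (term1 + term2)
t = 886*276*1000/22.1 * (0.002375 + 0.006091875)
t = 93686 s

93686


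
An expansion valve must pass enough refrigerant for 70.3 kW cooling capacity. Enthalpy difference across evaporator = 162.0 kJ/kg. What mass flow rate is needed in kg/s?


m_dot = Q / dh
m_dot = 70.3 / 162.0
m_dot = 0.434 kg/s

0.434


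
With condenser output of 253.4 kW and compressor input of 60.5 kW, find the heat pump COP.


COP_hp = Q_cond / W
COP_hp = 253.4 / 60.5
COP_hp = 4.188

4.188


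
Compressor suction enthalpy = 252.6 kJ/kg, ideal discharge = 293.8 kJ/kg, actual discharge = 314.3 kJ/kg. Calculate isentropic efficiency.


dh_ideal = 293.8 - 252.6 = 41.2 kJ/kg
dh_actual = 314.3 - 252.6 = 61.7 kJ/kg
eta_s = dh_ideal / dh_actual = 41.2 / 61.7
eta_s = 0.6677

0.6677


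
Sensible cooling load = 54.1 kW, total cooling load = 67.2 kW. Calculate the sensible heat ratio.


SHR = Q_sensible / Q_total
SHR = 54.1 / 67.2
SHR = 0.805

0.805


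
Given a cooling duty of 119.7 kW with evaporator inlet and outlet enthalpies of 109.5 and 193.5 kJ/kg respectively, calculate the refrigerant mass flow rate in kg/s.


dh = 193.5 - 109.5 = 84.0 kJ/kg
m_dot = Q / dh = 119.7 / 84.0 = 1.425 kg/s

1.425


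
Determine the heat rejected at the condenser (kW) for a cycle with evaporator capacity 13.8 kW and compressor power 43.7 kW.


Q_cond = Q_evap + W
Q_cond = 13.8 + 43.7
Q_cond = 57.5 kW

57.5


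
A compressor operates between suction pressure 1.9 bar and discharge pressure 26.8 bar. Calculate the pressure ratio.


PR = P_high / P_low
PR = 26.8 / 1.9
PR = 14.105

14.105


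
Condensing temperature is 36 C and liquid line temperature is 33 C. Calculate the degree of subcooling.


Subcooling = T_cond - T_liquid
Subcooling = 36 - 33
Subcooling = 3 K

3


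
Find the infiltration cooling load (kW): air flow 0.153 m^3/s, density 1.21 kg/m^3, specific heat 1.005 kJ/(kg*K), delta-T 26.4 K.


Q = V_dot * rho * cp * dT
Q = 0.153 * 1.21 * 1.005 * 26.4
Q = 4.912 kW

4.912


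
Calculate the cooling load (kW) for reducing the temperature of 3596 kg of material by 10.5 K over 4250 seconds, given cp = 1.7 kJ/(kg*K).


Q = m * cp * dT / t
Q = 3596 * 1.7 * 10.5 / 4250
Q = 15.103 kW

15.103


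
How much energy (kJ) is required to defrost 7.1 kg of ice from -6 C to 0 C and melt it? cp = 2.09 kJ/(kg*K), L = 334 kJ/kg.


Sensible heat = cp * dT = 2.09 * 6 = 12.54 kJ/kg
Total per kg = 12.54 + 334 = 346.54 kJ/kg
Q = m * total = 7.1 * 346.54
Q = 2460.4 kJ

2460.4


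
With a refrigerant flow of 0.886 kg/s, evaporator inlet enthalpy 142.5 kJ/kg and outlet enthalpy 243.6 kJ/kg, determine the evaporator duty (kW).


dh = 243.6 - 142.5 = 101.1 kJ/kg
Q_evap = m_dot * dh = 0.886 * 101.1
Q_evap = 89.57 kW

89.57


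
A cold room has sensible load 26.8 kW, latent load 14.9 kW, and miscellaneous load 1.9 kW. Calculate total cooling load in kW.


Q_total = Q_s + Q_l + Q_misc
Q_total = 26.8 + 14.9 + 1.9
Q_total = 43.6 kW

43.6


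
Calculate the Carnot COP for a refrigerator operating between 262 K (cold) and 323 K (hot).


dT = 323 - 262 = 61 K
COP_carnot = T_cold / dT = 262 / 61
COP_carnot = 4.295

4.295


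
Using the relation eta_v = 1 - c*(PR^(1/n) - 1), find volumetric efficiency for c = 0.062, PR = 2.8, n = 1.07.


PR^(1/n) = 2.8^(1/1.07) = 2.61760856
eta_v = 1 - 0.062 * (2.61760856 - 1)
eta_v = 0.8997

0.8997


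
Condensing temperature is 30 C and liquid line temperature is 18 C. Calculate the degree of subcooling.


Subcooling = T_cond - T_liquid
Subcooling = 30 - 18
Subcooling = 12 K

12


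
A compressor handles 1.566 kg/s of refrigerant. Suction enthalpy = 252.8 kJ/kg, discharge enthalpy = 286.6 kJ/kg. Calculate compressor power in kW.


dh = 286.6 - 252.8 = 33.8 kJ/kg
W = m_dot * dh = 1.566 * 33.8 = 52.93 kW

52.93


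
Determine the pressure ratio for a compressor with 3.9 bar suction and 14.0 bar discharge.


PR = P_high / P_low
PR = 14.0 / 3.9
PR = 3.59

3.59


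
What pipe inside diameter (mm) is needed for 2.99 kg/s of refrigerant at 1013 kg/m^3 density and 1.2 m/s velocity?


A = m_dot / (rho * v) = 2.99 / (1013 * 1.2) = 0.002459690688 m^2
d = sqrt(4*A/pi) * 1000
d = 56.0 mm

56.0


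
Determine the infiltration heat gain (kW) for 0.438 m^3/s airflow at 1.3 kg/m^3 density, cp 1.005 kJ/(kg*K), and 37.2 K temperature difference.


Q = V_dot * rho * cp * dT
Q = 0.438 * 1.3 * 1.005 * 37.2
Q = 21.288 kW

21.288


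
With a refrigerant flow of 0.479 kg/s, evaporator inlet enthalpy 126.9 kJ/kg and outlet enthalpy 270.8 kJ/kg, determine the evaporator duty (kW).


dh = 270.8 - 126.9 = 143.9 kJ/kg
Q_evap = m_dot * dh = 0.479 * 143.9
Q_evap = 68.93 kW

68.93


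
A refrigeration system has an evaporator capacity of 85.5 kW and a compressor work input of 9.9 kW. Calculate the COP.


COP = Q_evap / W
COP = 85.5 / 9.9
COP = 8.636

8.636


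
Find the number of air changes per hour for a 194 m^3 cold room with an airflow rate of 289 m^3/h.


ACH = flow / volume
ACH = 289 / 194
ACH = 1.49

1.49


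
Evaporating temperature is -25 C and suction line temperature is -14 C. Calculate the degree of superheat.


Superheat = T_suction - T_evap
Superheat = -14 - (-25)
Superheat = 11 K

11


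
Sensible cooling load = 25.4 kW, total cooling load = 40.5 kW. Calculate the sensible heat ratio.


SHR = Q_sensible / Q_total
SHR = 25.4 / 40.5
SHR = 0.627

0.627


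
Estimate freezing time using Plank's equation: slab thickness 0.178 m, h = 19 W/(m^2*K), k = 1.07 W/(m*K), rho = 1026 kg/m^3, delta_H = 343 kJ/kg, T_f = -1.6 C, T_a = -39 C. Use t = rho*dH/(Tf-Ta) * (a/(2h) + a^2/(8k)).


dT = -1.6 - (-39) = 37.4 K
term1 = a/(2h) = 0.178/(2*19) = 0.004684210526
term2 = a^2/(8k) = 0.178^2/(8*1.07) = 0.003701401869
t = rho*dH*1000/dT * (term1 + term2)
t = 1026*343*1000/37.4 * (0.004684210526 + 0.003701401869)
t = 78905 s

78905


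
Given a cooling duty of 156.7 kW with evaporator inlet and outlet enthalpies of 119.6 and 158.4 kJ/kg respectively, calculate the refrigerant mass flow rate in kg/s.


dh = 158.4 - 119.6 = 38.8 kJ/kg
m_dot = Q / dh = 156.7 / 38.8 = 4.0387 kg/s

4.0387


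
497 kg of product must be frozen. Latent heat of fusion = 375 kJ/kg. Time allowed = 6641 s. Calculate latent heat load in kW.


Q_lat = m * h_fg / t
Q_lat = 497 * 375 / 6641
Q_lat = 28.06 kW

28.06


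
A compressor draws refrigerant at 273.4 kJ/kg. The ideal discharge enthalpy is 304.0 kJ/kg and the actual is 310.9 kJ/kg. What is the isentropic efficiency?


dh_ideal = 304.0 - 273.4 = 30.6 kJ/kg
dh_actual = 310.9 - 273.4 = 37.5 kJ/kg
eta_s = dh_ideal / dh_actual = 30.6 / 37.5
eta_s = 0.816

0.816


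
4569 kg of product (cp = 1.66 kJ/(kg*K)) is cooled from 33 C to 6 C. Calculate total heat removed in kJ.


dT = 33 - (6) = 27 K
Q = m * cp * dT = 4569 * 1.66 * 27
Q = 204783 kJ

204783


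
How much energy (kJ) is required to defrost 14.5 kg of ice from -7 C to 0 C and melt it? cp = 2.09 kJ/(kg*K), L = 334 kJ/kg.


Sensible heat = cp * dT = 2.09 * 7 = 14.63 kJ/kg
Total per kg = 14.63 + 334 = 348.63 kJ/kg
Q = m * total = 14.5 * 348.63
Q = 5055.1 kJ

5055.1


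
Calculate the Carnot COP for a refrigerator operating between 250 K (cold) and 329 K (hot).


dT = 329 - 250 = 79 K
COP_carnot = T_cold / dT = 250 / 79
COP_carnot = 3.165

3.165


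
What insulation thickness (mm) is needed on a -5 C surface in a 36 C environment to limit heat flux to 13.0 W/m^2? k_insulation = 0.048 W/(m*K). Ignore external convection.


dT = 36 - (-5) = 41 K
thickness = k * dT / q_max * 1000
thickness = 0.048 * 41 / 13.0 * 1000
thickness = 151.4 mm

151.4


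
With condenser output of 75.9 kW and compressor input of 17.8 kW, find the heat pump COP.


COP_hp = Q_cond / W
COP_hp = 75.9 / 17.8
COP_hp = 4.264

4.264


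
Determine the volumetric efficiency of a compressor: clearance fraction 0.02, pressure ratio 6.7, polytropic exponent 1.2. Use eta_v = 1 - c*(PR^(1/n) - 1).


PR^(1/n) = 6.7^(1/1.2) = 4.87972861
eta_v = 1 - 0.02 * (4.87972861 - 1)
eta_v = 0.9224

0.9224


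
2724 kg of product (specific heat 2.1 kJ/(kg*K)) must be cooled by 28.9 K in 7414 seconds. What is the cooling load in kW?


Q = m * cp * dT / t
Q = 2724 * 2.1 * 28.9 / 7414
Q = 22.298 kW

22.298


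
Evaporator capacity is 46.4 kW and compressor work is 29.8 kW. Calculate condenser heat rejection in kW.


Q_cond = Q_evap + W
Q_cond = 46.4 + 29.8
Q_cond = 76.2 kW

76.2


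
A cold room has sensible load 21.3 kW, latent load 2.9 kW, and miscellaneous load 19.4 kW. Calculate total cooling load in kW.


Q_total = Q_s + Q_l + Q_misc
Q_total = 21.3 + 2.9 + 19.4
Q_total = 43.6 kW

43.6


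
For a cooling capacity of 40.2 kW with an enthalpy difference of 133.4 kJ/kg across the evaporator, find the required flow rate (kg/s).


m_dot = Q / dh
m_dot = 40.2 / 133.4
m_dot = 0.3013 kg/s

0.3013


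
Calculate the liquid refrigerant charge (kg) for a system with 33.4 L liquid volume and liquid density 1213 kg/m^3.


Charge = V * rho / 1000
Charge = 33.4 * 1213 / 1000
Charge = 40.51 kg

40.51


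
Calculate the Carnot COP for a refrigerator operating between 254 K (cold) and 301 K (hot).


dT = 301 - 254 = 47 K
COP_carnot = T_cold / dT = 254 / 47
COP_carnot = 5.404

5.404


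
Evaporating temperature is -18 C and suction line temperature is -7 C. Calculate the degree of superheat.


Superheat = T_suction - T_evap
Superheat = -7 - (-18)
Superheat = 11 K

11


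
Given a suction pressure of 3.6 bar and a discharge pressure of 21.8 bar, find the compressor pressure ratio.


PR = P_high / P_low
PR = 21.8 / 3.6
PR = 6.056

6.056


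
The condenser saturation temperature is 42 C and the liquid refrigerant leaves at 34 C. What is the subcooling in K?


Subcooling = T_cond - T_liquid
Subcooling = 42 - 34
Subcooling = 8 K

8


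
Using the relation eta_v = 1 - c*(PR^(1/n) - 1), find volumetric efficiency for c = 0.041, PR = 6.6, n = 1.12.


PR^(1/n) = 6.6^(1/1.12) = 5.39182337
eta_v = 1 - 0.041 * (5.39182337 - 1)
eta_v = 0.8199

0.8199


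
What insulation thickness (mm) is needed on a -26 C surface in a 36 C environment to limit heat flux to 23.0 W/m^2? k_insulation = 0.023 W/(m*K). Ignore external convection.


dT = 36 - (-26) = 62 K
thickness = k * dT / q_max * 1000
thickness = 0.023 * 62 / 23.0 * 1000
thickness = 62.0 mm

62.0


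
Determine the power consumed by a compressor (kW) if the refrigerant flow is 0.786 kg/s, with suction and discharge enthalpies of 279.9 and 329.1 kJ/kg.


dh = 329.1 - 279.9 = 49.2 kJ/kg
W = m_dot * dh = 0.786 * 49.2 = 38.67 kW

38.67


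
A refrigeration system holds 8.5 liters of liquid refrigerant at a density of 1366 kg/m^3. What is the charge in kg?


Charge = V * rho / 1000
Charge = 8.5 * 1366 / 1000
Charge = 11.61 kg

11.61


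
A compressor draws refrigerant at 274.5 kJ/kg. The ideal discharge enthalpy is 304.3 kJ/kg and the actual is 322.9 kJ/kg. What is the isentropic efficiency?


dh_ideal = 304.3 - 274.5 = 29.8 kJ/kg
dh_actual = 322.9 - 274.5 = 48.4 kJ/kg
eta_s = dh_ideal / dh_actual = 29.8 / 48.4
eta_s = 0.6157

0.6157


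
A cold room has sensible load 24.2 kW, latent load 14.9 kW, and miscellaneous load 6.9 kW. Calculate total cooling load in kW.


Q_total = Q_s + Q_l + Q_misc
Q_total = 24.2 + 14.9 + 6.9
Q_total = 46.0 kW

46.0


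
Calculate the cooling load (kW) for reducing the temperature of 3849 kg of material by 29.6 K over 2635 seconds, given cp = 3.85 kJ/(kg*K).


Q = m * cp * dT / t
Q = 3849 * 3.85 * 29.6 / 2635
Q = 166.464 kW

166.464


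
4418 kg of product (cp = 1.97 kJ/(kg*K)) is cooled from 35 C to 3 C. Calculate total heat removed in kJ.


dT = 35 - (3) = 32 K
Q = m * cp * dT = 4418 * 1.97 * 32
Q = 278511 kJ

278511


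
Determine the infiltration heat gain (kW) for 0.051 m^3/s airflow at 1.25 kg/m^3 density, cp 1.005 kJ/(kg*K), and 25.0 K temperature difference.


Q = V_dot * rho * cp * dT
Q = 0.051 * 1.25 * 1.005 * 25.0
Q = 1.602 kW

1.602


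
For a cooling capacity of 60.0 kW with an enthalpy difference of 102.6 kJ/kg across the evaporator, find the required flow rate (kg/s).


m_dot = Q / dh
m_dot = 60.0 / 102.6
m_dot = 0.5848 kg/s

0.5848


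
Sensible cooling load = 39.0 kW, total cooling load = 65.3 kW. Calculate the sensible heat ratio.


SHR = Q_sensible / Q_total
SHR = 39.0 / 65.3
SHR = 0.597

0.597


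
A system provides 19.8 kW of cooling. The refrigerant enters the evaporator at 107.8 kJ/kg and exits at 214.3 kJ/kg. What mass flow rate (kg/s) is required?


dh = 214.3 - 107.8 = 106.5 kJ/kg
m_dot = Q / dh = 19.8 / 106.5 = 0.1859 kg/s

0.1859


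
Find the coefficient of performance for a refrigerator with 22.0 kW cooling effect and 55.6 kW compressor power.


COP = Q_evap / W
COP = 22.0 / 55.6
COP = 0.396

0.396


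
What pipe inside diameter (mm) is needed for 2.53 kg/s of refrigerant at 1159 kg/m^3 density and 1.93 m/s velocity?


A = m_dot / (rho * v) = 2.53 / (1159 * 1.93) = 0.001131044719 m^2
d = sqrt(4*A/pi) * 1000
d = 37.9 mm

37.9


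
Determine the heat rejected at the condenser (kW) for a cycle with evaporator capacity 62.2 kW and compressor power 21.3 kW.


Q_cond = Q_evap + W
Q_cond = 62.2 + 21.3
Q_cond = 83.5 kW

83.5


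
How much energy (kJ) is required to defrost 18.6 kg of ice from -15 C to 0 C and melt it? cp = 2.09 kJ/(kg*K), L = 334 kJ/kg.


Sensible heat = cp * dT = 2.09 * 15 = 31.35 kJ/kg
Total per kg = 31.35 + 334 = 365.35 kJ/kg
Q = m * total = 18.6 * 365.35
Q = 6795.5 kJ

6795.5


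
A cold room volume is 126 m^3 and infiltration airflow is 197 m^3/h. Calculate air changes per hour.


ACH = flow / volume
ACH = 197 / 126
ACH = 1.563

1.563


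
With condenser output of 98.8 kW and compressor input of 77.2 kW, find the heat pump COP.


COP_hp = Q_cond / W
COP_hp = 98.8 / 77.2
COP_hp = 1.28

1.28


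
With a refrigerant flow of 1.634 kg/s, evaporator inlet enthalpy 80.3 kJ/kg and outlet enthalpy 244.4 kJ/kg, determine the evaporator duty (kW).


dh = 244.4 - 80.3 = 164.1 kJ/kg
Q_evap = m_dot * dh = 1.634 * 164.1
Q_evap = 268.14 kW

268.14


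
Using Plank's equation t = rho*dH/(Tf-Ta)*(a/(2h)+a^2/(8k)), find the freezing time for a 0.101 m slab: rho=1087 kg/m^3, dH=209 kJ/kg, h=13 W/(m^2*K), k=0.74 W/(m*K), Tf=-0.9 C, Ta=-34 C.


dT = -0.9 - (-34) = 33.1 K
term1 = a/(2h) = 0.101/(2*13) = 0.003884615385
term2 = a^2/(8k) = 0.101^2/(8*0.74) = 0.001723141892
t = rho*dH*1000/dT * (term1 + term2)
t = 1087*209*1000/33.1 * (0.003884615385 + 0.001723141892)
t = 38489 s

38489


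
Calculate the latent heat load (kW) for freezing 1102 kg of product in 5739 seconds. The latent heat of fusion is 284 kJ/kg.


Q_lat = m * h_fg / t
Q_lat = 1102 * 284 / 5739
Q_lat = 54.53 kW

54.53


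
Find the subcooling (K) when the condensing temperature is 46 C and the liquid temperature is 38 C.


Subcooling = T_cond - T_liquid
Subcooling = 46 - 38
Subcooling = 8 K

8


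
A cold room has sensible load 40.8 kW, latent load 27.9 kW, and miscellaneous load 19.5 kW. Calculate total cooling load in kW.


Q_total = Q_s + Q_l + Q_misc
Q_total = 40.8 + 27.9 + 19.5
Q_total = 88.2 kW

88.2


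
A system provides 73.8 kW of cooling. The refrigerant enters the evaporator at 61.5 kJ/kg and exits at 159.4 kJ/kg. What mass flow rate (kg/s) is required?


dh = 159.4 - 61.5 = 97.9 kJ/kg
m_dot = Q / dh = 73.8 / 97.9 = 0.7538 kg/s

0.7538


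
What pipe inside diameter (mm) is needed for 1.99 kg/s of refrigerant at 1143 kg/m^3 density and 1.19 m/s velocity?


A = m_dot / (rho * v) = 1.99 / (1143 * 1.19) = 0.001463052413 m^2
d = sqrt(4*A/pi) * 1000
d = 43.2 mm

43.2


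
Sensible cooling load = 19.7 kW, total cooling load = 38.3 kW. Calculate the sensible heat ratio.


SHR = Q_sensible / Q_total
SHR = 19.7 / 38.3
SHR = 0.514

0.514


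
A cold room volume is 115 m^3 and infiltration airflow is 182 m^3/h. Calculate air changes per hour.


ACH = flow / volume
ACH = 182 / 115
ACH = 1.583

1.583


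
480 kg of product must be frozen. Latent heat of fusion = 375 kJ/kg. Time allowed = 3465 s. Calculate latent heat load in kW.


Q_lat = m * h_fg / t
Q_lat = 480 * 375 / 3465
Q_lat = 51.95 kW

51.95


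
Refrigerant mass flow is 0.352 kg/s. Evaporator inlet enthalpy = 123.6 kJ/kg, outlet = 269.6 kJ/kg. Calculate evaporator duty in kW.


dh = 269.6 - 123.6 = 146.0 kJ/kg
Q_evap = m_dot * dh = 0.352 * 146.0
Q_evap = 51.39 kW

51.39


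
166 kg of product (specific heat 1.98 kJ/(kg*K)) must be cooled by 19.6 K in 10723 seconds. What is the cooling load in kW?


Q = m * cp * dT / t
Q = 166 * 1.98 * 19.6 / 10723
Q = 0.601 kW

0.601


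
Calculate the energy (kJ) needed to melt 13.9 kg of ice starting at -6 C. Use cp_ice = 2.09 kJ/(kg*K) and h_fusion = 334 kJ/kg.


Sensible heat = cp * dT = 2.09 * 6 = 12.54 kJ/kg
Total per kg = 12.54 + 334 = 346.54 kJ/kg
Q = m * total = 13.9 * 346.54
Q = 4816.9 kJ

4816.9


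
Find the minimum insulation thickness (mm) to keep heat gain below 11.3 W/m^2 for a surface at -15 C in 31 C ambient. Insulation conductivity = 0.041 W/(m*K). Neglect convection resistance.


dT = 31 - (-15) = 46 K
thickness = k * dT / q_max * 1000
thickness = 0.041 * 46 / 11.3 * 1000
thickness = 166.9 mm

166.9


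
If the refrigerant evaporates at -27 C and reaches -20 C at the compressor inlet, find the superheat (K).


Superheat = T_suction - T_evap
Superheat = -20 - (-27)
Superheat = 7 K

7


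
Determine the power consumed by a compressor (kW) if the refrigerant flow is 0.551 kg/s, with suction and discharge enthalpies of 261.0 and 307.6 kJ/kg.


dh = 307.6 - 261.0 = 46.6 kJ/kg
W = m_dot * dh = 0.551 * 46.6 = 25.68 kW

25.68


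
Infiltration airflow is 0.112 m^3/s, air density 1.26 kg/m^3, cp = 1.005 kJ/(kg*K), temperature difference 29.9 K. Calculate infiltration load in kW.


Q = V_dot * rho * cp * dT
Q = 0.112 * 1.26 * 1.005 * 29.9
Q = 4.241 kW

4.241


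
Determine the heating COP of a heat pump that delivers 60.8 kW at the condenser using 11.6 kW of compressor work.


COP_hp = Q_cond / W
COP_hp = 60.8 / 11.6
COP_hp = 5.241

5.241


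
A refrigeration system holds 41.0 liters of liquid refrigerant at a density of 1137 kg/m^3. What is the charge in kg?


Charge = V * rho / 1000
Charge = 41.0 * 1137 / 1000
Charge = 46.62 kg

46.62


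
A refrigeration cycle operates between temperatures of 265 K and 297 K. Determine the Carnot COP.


dT = 297 - 265 = 32 K
COP_carnot = T_cold / dT = 265 / 32
COP_carnot = 8.281

8.281


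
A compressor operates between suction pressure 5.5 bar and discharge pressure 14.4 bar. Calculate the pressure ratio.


PR = P_high / P_low
PR = 14.4 / 5.5
PR = 2.618

2.618


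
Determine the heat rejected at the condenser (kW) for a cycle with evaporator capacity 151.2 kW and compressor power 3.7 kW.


Q_cond = Q_evap + W
Q_cond = 151.2 + 3.7
Q_cond = 154.9 kW

154.9


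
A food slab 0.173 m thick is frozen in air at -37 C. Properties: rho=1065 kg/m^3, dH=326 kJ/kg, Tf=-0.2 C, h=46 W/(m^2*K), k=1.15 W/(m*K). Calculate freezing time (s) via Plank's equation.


dT = -0.2 - (-37) = 36.8 K
term1 = a/(2h) = 0.173/(2*46) = 0.001880434783
term2 = a^2/(8k) = 0.173^2/(8*1.15) = 0.003253152174
t = rho*dH*1000/dT * (term1 + term2)
t = 1065*326*1000/36.8 * (0.001880434783 + 0.003253152174)
t = 48433 s

48433


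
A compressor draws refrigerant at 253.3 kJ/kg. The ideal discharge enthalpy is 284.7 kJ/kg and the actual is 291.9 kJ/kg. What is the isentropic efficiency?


dh_ideal = 284.7 - 253.3 = 31.4 kJ/kg
dh_actual = 291.9 - 253.3 = 38.6 kJ/kg
eta_s = dh_ideal / dh_actual = 31.4 / 38.6
eta_s = 0.8135

0.8135


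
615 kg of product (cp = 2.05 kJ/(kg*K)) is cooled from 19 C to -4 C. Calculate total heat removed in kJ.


dT = 19 - (-4) = 23 K
Q = m * cp * dT = 615 * 2.05 * 23
Q = 28997 kJ

28997


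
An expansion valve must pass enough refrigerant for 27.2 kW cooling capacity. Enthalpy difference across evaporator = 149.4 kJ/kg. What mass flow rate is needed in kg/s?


m_dot = Q / dh
m_dot = 27.2 / 149.4
m_dot = 0.1821 kg/s

0.1821


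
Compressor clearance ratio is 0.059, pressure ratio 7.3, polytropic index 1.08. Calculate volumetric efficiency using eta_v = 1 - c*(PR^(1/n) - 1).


PR^(1/n) = 7.3^(1/1.08) = 6.30047102
eta_v = 1 - 0.059 * (6.30047102 - 1)
eta_v = 0.6873

0.6873


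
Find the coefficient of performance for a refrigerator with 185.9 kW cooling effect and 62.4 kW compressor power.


COP = Q_evap / W
COP = 185.9 / 62.4
COP = 2.979

2.979


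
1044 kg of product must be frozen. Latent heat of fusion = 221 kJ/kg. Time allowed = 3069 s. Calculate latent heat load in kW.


Q_lat = m * h_fg / t
Q_lat = 1044 * 221 / 3069
Q_lat = 75.18 kW

75.18


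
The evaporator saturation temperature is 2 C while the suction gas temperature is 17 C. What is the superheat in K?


Superheat = T_suction - T_evap
Superheat = 17 - (2)
Superheat = 15 K

15


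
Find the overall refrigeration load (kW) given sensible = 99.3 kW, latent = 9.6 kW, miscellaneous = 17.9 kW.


Q_total = Q_s + Q_l + Q_misc
Q_total = 99.3 + 9.6 + 17.9
Q_total = 126.8 kW

126.8


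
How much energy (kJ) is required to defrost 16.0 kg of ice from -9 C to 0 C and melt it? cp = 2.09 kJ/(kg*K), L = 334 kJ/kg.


Sensible heat = cp * dT = 2.09 * 9 = 18.81 kJ/kg
Total per kg = 18.81 + 334 = 352.81 kJ/kg
Q = m * total = 16.0 * 352.81
Q = 5645.0 kJ

5645.0


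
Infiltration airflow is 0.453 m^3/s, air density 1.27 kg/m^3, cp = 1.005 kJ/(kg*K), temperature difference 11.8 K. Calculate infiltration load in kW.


Q = V_dot * rho * cp * dT
Q = 0.453 * 1.27 * 1.005 * 11.8
Q = 6.823 kW

6.823


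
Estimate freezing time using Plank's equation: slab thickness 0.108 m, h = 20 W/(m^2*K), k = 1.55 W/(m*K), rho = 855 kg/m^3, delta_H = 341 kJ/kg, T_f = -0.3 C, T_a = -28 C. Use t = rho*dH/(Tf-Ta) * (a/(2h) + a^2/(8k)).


dT = -0.3 - (-28) = 27.7 K
term1 = a/(2h) = 0.108/(2*20) = 0.0027
term2 = a^2/(8k) = 0.108^2/(8*1.55) = 0.0009406451613
t = rho*dH*1000/dT * (term1 + term2)
t = 855*341*1000/27.7 * (0.0027 + 0.0009406451613)
t = 38319 s

38319


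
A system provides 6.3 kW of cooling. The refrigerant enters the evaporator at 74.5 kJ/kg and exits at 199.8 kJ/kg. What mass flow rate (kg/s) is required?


dh = 199.8 - 74.5 = 125.3 kJ/kg
m_dot = Q / dh = 6.3 / 125.3 = 0.0503 kg/s

0.0503


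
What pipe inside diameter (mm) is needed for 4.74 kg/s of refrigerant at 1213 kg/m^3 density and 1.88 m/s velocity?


A = m_dot / (rho * v) = 4.74 / (1213 * 1.88) = 0.002078546245 m^2
d = sqrt(4*A/pi) * 1000
d = 51.4 mm

51.4


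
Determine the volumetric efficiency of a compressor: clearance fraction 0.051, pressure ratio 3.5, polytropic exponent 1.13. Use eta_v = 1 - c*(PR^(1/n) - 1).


PR^(1/n) = 3.5^(1/1.13) = 3.03023385
eta_v = 1 - 0.051 * (3.03023385 - 1)
eta_v = 0.8965

0.8965


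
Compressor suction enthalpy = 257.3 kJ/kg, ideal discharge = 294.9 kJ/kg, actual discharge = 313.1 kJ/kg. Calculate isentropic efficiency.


dh_ideal = 294.9 - 257.3 = 37.6 kJ/kg
dh_actual = 313.1 - 257.3 = 55.8 kJ/kg
eta_s = dh_ideal / dh_actual = 37.6 / 55.8
eta_s = 0.6738

0.6738


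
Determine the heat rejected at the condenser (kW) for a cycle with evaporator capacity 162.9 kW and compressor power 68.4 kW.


Q_cond = Q_evap + W
Q_cond = 162.9 + 68.4
Q_cond = 231.3 kW

231.3


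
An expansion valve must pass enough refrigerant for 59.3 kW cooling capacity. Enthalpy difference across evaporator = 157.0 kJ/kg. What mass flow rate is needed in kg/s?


m_dot = Q / dh
m_dot = 59.3 / 157.0
m_dot = 0.3777 kg/s

0.3777


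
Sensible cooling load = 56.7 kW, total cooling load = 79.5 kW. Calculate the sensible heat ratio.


SHR = Q_sensible / Q_total
SHR = 56.7 / 79.5
SHR = 0.713

0.713


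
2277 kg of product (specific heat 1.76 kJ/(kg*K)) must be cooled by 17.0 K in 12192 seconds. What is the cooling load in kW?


Q = m * cp * dT / t
Q = 2277 * 1.76 * 17.0 / 12192
Q = 5.588 kW

5.588


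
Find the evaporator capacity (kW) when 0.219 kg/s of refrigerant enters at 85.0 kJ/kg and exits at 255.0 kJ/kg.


dh = 255.0 - 85.0 = 170.0 kJ/kg
Q_evap = m_dot * dh = 0.219 * 170.0
Q_evap = 37.23 kW

37.23


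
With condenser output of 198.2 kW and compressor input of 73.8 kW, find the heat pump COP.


COP_hp = Q_cond / W
COP_hp = 198.2 / 73.8
COP_hp = 2.686

2.686


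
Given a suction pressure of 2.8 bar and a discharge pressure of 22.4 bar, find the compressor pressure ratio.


PR = P_high / P_low
PR = 22.4 / 2.8
PR = 8.0

8.0


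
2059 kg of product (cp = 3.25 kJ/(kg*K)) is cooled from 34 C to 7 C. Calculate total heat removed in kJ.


dT = 34 - (7) = 27 K
Q = m * cp * dT = 2059 * 3.25 * 27
Q = 180677 kJ

180677


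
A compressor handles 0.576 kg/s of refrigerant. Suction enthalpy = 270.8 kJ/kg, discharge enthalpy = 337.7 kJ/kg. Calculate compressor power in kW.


dh = 337.7 - 270.8 = 66.9 kJ/kg
W = m_dot * dh = 0.576 * 66.9 = 38.53 kW

38.53


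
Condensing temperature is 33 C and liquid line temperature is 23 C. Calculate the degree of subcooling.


Subcooling = T_cond - T_liquid
Subcooling = 33 - 23
Subcooling = 10 K

10


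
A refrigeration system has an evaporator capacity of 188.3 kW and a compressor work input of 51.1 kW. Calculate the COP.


COP = Q_evap / W
COP = 188.3 / 51.1
COP = 3.685

3.685


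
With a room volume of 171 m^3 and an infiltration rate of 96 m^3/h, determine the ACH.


ACH = flow / volume
ACH = 96 / 171
ACH = 0.561

0.561


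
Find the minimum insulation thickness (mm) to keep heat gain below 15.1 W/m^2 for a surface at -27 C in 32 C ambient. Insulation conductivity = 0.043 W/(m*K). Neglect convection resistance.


dT = 32 - (-27) = 59 K
thickness = k * dT / q_max * 1000
thickness = 0.043 * 59 / 15.1 * 1000
thickness = 168.0 mm

168.0


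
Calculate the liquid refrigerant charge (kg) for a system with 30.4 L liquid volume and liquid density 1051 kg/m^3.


Charge = V * rho / 1000
Charge = 30.4 * 1051 / 1000
Charge = 31.95 kg

31.95


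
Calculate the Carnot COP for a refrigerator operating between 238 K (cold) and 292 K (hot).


dT = 292 - 238 = 54 K
COP_carnot = T_cold / dT = 238 / 54
COP_carnot = 4.407

4.407


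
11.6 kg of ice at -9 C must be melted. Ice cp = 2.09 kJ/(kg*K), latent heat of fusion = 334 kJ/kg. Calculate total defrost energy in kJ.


Sensible heat = cp * dT = 2.09 * 9 = 18.81 kJ/kg
Total per kg = 18.81 + 334 = 352.81 kJ/kg
Q = m * total = 11.6 * 352.81
Q = 4092.6 kJ

4092.6


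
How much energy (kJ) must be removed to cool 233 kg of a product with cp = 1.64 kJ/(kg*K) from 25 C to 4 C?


dT = 25 - (4) = 21 K
Q = m * cp * dT = 233 * 1.64 * 21
Q = 8025 kJ

8025


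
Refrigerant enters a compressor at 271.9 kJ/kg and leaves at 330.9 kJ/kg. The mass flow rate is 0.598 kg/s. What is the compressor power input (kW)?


dh = 330.9 - 271.9 = 59.0 kJ/kg
W = m_dot * dh = 0.598 * 59.0 = 35.28 kW

35.28


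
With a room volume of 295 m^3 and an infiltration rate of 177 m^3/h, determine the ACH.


ACH = flow / volume
ACH = 177 / 295
ACH = 0.6

0.6


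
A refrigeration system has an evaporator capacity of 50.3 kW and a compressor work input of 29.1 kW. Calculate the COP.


COP = Q_evap / W
COP = 50.3 / 29.1
COP = 1.729

1.729


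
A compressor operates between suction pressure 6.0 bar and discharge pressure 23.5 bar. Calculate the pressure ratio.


PR = P_high / P_low
PR = 23.5 / 6.0
PR = 3.917

3.917


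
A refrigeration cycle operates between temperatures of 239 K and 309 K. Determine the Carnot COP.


dT = 309 - 239 = 70 K
COP_carnot = T_cold / dT = 239 / 70
COP_carnot = 3.414

3.414


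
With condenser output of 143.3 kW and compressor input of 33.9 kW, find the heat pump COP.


COP_hp = Q_cond / W
COP_hp = 143.3 / 33.9
COP_hp = 4.227

4.227


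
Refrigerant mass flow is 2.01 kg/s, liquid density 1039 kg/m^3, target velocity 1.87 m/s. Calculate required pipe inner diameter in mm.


A = m_dot / (rho * v) = 2.01 / (1039 * 1.87) = 0.001034520029 m^2
d = sqrt(4*A/pi) * 1000
d = 36.3 mm

36.3


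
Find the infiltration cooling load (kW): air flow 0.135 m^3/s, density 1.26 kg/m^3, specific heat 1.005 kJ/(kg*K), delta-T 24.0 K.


Q = V_dot * rho * cp * dT
Q = 0.135 * 1.26 * 1.005 * 24.0
Q = 4.103 kW

4.103


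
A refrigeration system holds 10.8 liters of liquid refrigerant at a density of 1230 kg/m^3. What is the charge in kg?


Charge = V * rho / 1000
Charge = 10.8 * 1230 / 1000
Charge = 13.28 kg

13.28


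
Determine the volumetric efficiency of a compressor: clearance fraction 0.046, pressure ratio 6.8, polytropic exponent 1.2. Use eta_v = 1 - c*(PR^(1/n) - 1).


PR^(1/n) = 6.8^(1/1.2) = 4.9403467
eta_v = 1 - 0.046 * (4.9403467 - 1)
eta_v = 0.8187

0.8187


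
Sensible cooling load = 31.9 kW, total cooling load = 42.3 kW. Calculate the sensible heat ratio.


SHR = Q_sensible / Q_total
SHR = 31.9 / 42.3
SHR = 0.754

0.754


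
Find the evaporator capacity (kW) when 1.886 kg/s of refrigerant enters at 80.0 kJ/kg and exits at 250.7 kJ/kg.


dh = 250.7 - 80.0 = 170.7 kJ/kg
Q_evap = m_dot * dh = 1.886 * 170.7
Q_evap = 321.94 kW

321.94


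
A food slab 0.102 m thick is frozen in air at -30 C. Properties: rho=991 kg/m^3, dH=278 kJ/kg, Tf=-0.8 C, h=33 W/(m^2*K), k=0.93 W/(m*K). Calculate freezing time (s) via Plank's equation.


dT = -0.8 - (-30) = 29.2 K
term1 = a/(2h) = 0.102/(2*33) = 0.001545454545
term2 = a^2/(8k) = 0.102^2/(8*0.93) = 0.001398387097
t = rho*dH*1000/dT * (term1 + term2)
t = 991*278*1000/29.2 * (0.001545454545 + 0.001398387097)
t = 27775 s

27775


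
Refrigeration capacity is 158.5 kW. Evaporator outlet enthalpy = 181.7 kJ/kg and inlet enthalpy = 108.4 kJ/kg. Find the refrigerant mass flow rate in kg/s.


dh = 181.7 - 108.4 = 73.3 kJ/kg
m_dot = Q / dh = 158.5 / 73.3 = 2.1623 kg/s

2.1623


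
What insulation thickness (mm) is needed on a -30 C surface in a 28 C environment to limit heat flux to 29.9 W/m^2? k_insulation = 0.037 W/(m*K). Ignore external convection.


dT = 28 - (-30) = 58 K
thickness = k * dT / q_max * 1000
thickness = 0.037 * 58 / 29.9 * 1000
thickness = 71.8 mm

71.8


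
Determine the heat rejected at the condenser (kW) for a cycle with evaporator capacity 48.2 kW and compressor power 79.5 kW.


Q_cond = Q_evap + W
Q_cond = 48.2 + 79.5
Q_cond = 127.7 kW

127.7


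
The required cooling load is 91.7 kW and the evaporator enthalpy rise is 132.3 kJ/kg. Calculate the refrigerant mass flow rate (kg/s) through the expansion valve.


m_dot = Q / dh
m_dot = 91.7 / 132.3
m_dot = 0.6931 kg/s

0.6931


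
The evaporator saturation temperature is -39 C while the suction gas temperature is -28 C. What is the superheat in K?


Superheat = T_suction - T_evap
Superheat = -28 - (-39)
Superheat = 11 K

11


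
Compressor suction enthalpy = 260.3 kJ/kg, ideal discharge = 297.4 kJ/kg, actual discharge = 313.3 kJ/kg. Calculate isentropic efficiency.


dh_ideal = 297.4 - 260.3 = 37.1 kJ/kg
dh_actual = 313.3 - 260.3 = 53.0 kJ/kg
eta_s = dh_ideal / dh_actual = 37.1 / 53.0
eta_s = 0.7

0.7


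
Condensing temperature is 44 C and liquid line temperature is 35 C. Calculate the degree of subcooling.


Subcooling = T_cond - T_liquid
Subcooling = 44 - 35
Subcooling = 9 K

9


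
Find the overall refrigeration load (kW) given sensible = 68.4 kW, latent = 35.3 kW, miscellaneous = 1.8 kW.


Q_total = Q_s + Q_l + Q_misc
Q_total = 68.4 + 35.3 + 1.8
Q_total = 105.5 kW

105.5
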